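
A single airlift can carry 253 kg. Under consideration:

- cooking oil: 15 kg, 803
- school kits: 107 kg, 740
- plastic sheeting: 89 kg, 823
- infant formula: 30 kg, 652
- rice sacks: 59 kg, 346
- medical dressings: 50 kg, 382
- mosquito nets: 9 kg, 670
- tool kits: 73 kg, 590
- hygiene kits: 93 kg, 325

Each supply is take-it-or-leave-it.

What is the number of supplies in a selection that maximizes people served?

Optimal total is 3688.
One optimal bundle: cooking oil + school kits + plastic sheeting + infant formula + mosquito nets (250 kg).
Every optimal selection uses 5 supplies.

5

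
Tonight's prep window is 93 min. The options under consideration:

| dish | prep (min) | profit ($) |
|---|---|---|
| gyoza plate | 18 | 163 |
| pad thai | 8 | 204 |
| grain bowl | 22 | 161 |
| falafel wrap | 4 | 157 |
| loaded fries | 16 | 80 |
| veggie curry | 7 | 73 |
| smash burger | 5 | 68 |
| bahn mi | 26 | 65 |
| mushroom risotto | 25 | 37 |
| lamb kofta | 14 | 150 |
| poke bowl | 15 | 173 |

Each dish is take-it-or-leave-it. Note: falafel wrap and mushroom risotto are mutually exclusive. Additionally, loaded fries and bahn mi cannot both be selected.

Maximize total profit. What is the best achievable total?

1149

Gyoza plate + pad thai + grain bowl + falafel wrap + veggie curry + smash burger + lamb kofta + poke bowl uses 93 of the 93 min and totals 1149.
Runner-up gyoza plate + pad thai + grain bowl + falafel wrap + veggie curry + lamb kofta + poke bowl tops out at 1081.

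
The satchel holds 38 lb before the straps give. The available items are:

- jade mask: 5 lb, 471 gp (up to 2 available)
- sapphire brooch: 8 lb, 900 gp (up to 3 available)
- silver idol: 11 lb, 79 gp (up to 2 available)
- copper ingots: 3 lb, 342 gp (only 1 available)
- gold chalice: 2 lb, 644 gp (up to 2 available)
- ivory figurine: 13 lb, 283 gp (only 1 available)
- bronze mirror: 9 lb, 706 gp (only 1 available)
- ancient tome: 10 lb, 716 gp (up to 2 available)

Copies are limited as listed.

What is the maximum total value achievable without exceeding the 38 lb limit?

4930

Taking the top-ratio items first gives jade mask + 3×sapphire brooch + copper ingots + 2×gold chalice for 4801 (36 lb).
Dropping copper ingots frees 3 lb; slotting in jade mask (5 lb) lifts the total to 4930 at 38 lb.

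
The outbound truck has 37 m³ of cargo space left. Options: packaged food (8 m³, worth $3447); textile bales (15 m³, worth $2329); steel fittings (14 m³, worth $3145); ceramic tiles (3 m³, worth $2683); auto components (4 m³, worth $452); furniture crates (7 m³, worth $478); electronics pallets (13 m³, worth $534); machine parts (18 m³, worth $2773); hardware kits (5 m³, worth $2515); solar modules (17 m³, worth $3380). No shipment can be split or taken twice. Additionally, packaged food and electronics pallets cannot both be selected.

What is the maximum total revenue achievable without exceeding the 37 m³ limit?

12477

Greedy by ratio would take packaged food + steel fittings + ceramic tiles + auto components + hardware kits: 34 m³ used, total 12242.
The 14 m³ tied up in steel fittings is better spent on solar modules — total rises to 12477 (37 m³).
No other feasible combination exceeds 12477.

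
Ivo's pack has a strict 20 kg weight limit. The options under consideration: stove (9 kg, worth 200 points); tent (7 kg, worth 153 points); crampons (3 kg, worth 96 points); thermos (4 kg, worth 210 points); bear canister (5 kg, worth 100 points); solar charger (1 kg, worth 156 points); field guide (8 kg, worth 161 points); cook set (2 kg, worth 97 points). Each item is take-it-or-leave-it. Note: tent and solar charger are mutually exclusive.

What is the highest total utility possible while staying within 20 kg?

759

The ratio ordering already packs tightly: stove + crampons + thermos + solar charger + cook set, 19 kg, 759.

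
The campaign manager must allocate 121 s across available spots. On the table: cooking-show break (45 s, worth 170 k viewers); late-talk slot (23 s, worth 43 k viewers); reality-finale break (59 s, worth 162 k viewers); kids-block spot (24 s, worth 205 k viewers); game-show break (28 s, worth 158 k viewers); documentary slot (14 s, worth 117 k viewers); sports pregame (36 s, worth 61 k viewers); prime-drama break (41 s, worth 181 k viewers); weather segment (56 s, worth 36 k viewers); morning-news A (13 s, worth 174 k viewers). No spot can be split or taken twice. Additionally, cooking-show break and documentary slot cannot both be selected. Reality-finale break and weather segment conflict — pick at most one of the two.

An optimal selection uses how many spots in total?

Optimal total is 835.
kids-block spot + game-show break + documentary slot + prime-drama break + morning-news A hits 835 at 120 s.
Any selection reaching 835 contains exactly 5 spots.

5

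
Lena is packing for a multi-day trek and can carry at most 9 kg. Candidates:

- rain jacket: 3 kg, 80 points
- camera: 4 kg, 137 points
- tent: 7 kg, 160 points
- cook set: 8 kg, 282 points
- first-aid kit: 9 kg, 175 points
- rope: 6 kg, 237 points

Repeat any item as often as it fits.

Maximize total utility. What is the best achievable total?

317

Taking rain jacket + rope: 9 kg used, 317 in utility.
That's the maximum — no swap from here does better than 317.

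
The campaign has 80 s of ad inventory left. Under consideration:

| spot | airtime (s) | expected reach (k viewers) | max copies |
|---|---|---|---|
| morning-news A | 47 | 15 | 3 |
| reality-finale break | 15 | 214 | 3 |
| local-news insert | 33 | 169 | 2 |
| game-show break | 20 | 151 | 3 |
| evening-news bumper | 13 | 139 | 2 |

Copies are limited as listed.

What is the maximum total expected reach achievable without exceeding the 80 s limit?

932

Filling by ratio: 3×reality-finale break + 2×evening-news bumper for 920, with 9 s left unused.
Replace evening-news bumper with game-show break: the trade gains 12 net, giving 932 at 78 s.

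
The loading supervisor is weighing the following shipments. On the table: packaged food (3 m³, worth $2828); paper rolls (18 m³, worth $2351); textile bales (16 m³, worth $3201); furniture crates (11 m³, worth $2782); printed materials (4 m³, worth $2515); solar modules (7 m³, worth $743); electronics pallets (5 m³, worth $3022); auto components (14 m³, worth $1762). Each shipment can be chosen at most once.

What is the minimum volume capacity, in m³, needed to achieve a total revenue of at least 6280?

12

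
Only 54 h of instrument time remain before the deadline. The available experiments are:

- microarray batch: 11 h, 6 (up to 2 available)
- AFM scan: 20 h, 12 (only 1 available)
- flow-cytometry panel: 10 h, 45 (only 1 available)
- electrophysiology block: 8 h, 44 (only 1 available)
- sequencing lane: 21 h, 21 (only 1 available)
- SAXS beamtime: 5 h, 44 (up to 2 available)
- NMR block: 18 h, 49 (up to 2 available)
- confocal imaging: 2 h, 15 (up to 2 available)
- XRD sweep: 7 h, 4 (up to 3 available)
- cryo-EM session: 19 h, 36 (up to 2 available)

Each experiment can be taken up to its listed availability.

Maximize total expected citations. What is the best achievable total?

256

By expected citations per h: SAXS beamtime 8.80, confocal imaging 7.50, electrophysiology block 5.50 lead.
The ratio ordering already packs tightly: flow-cytometry panel + electrophysiology block + 2×SAXS beamtime + NMR block + 2×confocal imaging, 50 h, 256.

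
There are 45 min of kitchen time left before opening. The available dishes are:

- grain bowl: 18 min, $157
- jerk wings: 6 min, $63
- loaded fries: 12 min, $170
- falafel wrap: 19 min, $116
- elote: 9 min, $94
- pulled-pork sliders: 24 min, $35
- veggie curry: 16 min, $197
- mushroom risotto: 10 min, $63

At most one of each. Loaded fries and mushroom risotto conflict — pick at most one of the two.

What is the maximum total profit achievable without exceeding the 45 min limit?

524

Taking jerk wings + loaded fries + elote + veggie curry: 43 min used, 524 in profit.
Every other selection either busts 45 min or breaks a pairing rule or fails to beat 524.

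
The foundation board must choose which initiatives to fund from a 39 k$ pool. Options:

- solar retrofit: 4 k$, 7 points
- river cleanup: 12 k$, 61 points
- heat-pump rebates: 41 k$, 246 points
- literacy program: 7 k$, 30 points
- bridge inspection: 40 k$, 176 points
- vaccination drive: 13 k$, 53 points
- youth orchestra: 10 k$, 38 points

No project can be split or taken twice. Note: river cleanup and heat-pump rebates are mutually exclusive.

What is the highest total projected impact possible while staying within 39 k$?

159

Density check — heat-pump rebates 6.00, river cleanup 5.08, bridge inspection 4.40, literacy program 4.29 are the best per k$.
Filling by ratio: solar retrofit + river cleanup + literacy program + vaccination drive for 151, with 3 k$ left unused.
The 7 k$ tied up in literacy program is better spent on youth orchestra — total rises to 159 (39 k$).
No other feasible combination exceeds 159.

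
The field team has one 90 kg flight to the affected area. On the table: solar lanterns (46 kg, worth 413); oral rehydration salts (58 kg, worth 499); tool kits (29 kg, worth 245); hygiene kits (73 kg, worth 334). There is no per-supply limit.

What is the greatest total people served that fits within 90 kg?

By people served per kg: solar lanterns 8.98, oral rehydration salts 8.60, tool kits 8.45, hygiene kits 4.58 lead.
Taking the top-ratio supplies first gives solar lanterns + tool kits for 658 (75 kg).
Replace solar lanterns with oral rehydration salts: the trade gains 86 net, giving 744 at 87 kg.
Every other selection either busts 90 kg or fails to beat 744.

744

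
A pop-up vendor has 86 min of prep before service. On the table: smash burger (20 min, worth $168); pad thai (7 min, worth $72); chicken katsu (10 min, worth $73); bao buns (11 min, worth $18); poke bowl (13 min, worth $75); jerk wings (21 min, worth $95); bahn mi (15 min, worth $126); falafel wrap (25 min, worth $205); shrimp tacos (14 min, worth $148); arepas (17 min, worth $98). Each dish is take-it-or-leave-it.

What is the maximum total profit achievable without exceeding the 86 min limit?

A density-first pass picks smash burger + pad thai + bahn mi + falafel wrap + shrimp tacos — 719 at 81 min.
The 7 min tied up in pad thai is better spent on chicken katsu — total rises to 720 (84 min).

720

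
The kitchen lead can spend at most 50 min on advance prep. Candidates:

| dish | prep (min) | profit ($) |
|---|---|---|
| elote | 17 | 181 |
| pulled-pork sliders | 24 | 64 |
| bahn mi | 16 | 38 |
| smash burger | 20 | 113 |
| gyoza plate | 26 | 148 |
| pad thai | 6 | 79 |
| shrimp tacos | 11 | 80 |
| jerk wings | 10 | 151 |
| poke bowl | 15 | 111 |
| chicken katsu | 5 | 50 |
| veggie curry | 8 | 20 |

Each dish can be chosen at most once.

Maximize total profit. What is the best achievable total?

541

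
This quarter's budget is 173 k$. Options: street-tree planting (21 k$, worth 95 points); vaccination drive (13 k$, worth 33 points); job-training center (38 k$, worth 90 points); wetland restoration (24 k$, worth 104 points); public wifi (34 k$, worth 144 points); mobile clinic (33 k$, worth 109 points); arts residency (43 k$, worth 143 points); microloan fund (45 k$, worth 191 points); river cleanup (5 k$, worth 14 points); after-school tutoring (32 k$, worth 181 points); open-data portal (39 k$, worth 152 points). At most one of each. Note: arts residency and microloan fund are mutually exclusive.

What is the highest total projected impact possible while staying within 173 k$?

763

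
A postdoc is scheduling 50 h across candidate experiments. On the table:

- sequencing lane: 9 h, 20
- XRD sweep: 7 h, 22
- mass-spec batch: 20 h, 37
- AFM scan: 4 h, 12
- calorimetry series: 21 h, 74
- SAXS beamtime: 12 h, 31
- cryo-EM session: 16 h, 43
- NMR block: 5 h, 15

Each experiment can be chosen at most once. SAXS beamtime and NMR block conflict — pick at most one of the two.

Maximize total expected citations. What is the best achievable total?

Best packing: XRD sweep + calorimetry series + cryo-EM session + NMR block — 49 h, 154 total.
Next best is XRD sweep + AFM scan + calorimetry series + cryo-EM session at 151 (48 h) — short by 3.

154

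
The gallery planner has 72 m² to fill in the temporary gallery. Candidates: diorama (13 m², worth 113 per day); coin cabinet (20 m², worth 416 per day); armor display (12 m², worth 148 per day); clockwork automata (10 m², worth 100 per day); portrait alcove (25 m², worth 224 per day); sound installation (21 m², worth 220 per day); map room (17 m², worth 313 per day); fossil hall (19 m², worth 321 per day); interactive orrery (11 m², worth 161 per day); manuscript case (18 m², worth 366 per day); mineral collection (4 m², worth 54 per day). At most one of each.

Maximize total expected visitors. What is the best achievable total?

Greedy by ratio would take coin cabinet + map room + interactive orrery + manuscript case + mineral collection: 70 m² used, total 1310.
The 17 m² tied up in map room is better spent on fossil hall — total rises to 1318 (72 m²).

1318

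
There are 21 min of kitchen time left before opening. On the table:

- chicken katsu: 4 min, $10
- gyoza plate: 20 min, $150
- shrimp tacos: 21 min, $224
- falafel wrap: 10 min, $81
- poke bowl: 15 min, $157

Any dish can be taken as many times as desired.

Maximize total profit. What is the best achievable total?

224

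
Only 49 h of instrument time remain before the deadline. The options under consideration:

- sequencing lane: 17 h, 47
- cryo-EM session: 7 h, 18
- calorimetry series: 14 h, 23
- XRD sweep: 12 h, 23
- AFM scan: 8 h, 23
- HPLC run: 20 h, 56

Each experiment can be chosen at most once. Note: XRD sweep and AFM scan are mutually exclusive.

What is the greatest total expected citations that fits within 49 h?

126

By expected citations per h: AFM scan 2.88, HPLC run 2.80, sequencing lane 2.76 lead.
Best packing: sequencing lane + XRD sweep + HPLC run — 49 h, 126 total.
Sequencing lane + AFM scan + HPLC run (45 h) also reaches 126 — a tie, but nothing goes higher.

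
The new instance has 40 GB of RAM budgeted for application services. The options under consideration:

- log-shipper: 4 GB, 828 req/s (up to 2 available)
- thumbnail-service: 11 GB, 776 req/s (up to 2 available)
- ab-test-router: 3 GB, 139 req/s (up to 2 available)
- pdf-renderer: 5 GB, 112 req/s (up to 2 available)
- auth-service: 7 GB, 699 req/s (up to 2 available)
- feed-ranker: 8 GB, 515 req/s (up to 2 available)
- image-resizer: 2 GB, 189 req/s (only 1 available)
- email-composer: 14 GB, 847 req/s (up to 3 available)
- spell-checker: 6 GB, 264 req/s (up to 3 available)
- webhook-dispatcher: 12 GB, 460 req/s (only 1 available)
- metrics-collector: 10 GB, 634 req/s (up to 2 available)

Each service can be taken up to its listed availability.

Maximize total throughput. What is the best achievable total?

Density check — log-shipper 207.00, auth-service 99.86, image-resizer 94.50, thumbnail-service 70.55 are the best per GB.
Greedy by ratio would take 2×log-shipper + thumbnail-service + ab-test-router + 2×auth-service + image-resizer: 38 GB used, total 4158.
Replace thumbnail-service and ab-test-router with 2×feed-ranker: the trade gains 115 net, giving 4273 at 40 GB.
No other feasible combination exceeds 4273.

4273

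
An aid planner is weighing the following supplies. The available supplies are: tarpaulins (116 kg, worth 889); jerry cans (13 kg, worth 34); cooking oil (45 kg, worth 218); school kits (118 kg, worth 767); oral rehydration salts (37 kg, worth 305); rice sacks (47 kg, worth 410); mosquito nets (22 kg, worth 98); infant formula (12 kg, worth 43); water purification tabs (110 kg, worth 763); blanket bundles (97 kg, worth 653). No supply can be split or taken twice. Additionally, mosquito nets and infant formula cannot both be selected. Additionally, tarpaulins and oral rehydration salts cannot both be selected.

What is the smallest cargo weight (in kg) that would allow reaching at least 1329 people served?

Need the lightest bundle worth ≥ 1329.
Taking tarpaulins + rice sacks + infant formula gives 1342 (≥ 1329) for 175 kg.
No combination under 175 kg hits 1329.

175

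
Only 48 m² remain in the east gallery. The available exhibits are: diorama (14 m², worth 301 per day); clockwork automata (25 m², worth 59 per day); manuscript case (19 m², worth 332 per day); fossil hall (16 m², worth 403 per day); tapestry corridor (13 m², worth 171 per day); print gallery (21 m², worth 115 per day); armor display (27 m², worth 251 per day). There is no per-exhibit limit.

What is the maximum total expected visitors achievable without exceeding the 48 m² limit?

Taking 3×fossil hall: 48 m² used, 1209 in expected visitors.
Nothing else within 48 m² beats 1209.

1209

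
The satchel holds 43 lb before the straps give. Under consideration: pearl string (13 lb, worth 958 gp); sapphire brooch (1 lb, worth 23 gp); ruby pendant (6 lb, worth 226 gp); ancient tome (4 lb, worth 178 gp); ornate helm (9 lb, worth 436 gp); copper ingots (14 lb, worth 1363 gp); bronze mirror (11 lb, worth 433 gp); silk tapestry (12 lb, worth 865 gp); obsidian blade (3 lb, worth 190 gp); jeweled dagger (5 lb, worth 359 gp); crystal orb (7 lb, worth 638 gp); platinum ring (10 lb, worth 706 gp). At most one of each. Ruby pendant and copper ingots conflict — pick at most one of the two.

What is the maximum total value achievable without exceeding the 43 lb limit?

3572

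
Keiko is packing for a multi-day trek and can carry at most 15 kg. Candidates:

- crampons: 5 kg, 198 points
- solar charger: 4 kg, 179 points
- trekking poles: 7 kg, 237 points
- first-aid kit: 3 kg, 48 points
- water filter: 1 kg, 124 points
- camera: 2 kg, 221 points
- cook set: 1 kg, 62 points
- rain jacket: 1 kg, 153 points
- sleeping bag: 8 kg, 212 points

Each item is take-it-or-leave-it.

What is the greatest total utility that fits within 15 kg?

937

Crampons + solar charger + water filter + camera + cook set + rain jacket uses 14 of the 15 kg and totals 937.
No other feasible combination exceeds 937.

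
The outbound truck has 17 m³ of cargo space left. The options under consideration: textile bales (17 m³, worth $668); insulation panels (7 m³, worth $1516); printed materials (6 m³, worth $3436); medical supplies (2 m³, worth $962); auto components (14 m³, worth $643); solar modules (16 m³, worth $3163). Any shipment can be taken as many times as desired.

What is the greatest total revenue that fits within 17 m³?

The ratio ordering already packs tightly: 2×printed materials + 2×medical supplies, 16 m³, 8796.
Every other selection either busts 17 m³ or fails to beat 8796.

8796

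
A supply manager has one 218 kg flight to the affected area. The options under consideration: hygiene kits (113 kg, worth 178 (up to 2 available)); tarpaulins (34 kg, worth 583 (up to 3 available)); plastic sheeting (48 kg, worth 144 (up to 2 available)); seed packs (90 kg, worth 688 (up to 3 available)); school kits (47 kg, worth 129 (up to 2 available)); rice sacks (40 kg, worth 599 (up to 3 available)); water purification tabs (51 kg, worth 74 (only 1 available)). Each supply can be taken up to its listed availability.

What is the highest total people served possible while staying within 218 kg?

2963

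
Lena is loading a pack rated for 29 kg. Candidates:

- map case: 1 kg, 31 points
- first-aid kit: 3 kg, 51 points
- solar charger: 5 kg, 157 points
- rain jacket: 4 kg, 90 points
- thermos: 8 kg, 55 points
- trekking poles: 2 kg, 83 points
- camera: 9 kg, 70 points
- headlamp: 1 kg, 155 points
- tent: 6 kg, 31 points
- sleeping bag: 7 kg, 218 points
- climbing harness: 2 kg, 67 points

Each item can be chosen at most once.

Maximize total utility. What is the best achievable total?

Density check — headlamp 155.00, trekking poles 41.50, climbing harness 33.50, solar charger 31.40 are the best per kg.
Taking map case + first-aid kit + solar charger + rain jacket + trekking poles + headlamp + sleeping bag + climbing harness: 25 kg used, 852 in utility.
The closest alternative, map case + solar charger + rain jacket + trekking poles + headlamp + tent + sleeping bag + climbing harness, reaches only 832.

852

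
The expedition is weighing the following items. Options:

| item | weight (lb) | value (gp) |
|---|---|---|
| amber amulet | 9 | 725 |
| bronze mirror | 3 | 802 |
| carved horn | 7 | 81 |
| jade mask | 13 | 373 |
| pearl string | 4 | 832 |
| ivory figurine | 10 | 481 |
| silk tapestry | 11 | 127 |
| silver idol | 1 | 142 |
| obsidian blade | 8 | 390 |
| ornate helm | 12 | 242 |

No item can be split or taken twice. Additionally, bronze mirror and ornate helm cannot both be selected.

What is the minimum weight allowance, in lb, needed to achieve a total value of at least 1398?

7

Look for the lowest-weight combination reaching 1398.
bronze mirror + pearl string: 1634 value at 7 lb.
Any bundle with less than 7 lb falls short of 1398.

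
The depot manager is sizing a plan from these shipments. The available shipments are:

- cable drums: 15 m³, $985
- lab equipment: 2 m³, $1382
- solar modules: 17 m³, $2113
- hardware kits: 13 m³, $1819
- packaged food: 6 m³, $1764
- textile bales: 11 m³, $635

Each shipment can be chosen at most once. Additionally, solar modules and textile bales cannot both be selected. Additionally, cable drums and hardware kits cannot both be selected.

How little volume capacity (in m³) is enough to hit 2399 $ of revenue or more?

Minimise m³ subject to total revenue ≥ 2399.
Taking lab equipment + packaged food gives 3146 (≥ 2399) for 8 m³.
No combination under 8 m³ hits 2399.

8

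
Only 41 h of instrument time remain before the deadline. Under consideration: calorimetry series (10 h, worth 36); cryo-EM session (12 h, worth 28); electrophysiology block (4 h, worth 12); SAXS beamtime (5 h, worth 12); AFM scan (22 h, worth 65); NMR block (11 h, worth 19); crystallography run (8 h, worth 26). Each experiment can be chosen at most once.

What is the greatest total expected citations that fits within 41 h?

A density-first pass picks calorimetry series + cryo-EM session + electrophysiology block + SAXS beamtime + crystallography run — 114 at 39 h.
Dropping cryo-EM session and electrophysiology block and SAXS beamtime frees 21 h; slotting in AFM scan (22 h) lifts the total to 127 at 40 h.
Every other selection either busts 41 h or fails to beat 127.

127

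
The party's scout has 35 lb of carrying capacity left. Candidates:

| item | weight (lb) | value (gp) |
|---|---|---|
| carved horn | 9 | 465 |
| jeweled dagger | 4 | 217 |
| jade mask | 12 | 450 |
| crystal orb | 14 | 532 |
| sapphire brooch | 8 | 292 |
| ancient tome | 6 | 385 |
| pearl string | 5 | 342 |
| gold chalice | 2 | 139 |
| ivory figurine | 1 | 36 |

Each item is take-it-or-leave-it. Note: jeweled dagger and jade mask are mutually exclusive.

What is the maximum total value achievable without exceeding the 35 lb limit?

Density check — gold chalice 69.50, pearl string 68.40, ancient tome 64.17, jeweled dagger 54.25 are the best per lb.
The ratio ordering already packs tightly: carved horn + jeweled dagger + sapphire brooch + ancient tome + pearl string + gold chalice + ivory figurine, 35 lb, 1876.
No other feasible combination exceeds 1876.

1876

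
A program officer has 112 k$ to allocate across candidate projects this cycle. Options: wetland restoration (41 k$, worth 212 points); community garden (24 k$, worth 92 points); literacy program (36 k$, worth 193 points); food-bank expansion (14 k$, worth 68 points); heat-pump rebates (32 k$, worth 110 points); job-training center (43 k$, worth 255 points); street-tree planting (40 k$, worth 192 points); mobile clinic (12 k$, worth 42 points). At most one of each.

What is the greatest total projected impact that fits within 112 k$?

577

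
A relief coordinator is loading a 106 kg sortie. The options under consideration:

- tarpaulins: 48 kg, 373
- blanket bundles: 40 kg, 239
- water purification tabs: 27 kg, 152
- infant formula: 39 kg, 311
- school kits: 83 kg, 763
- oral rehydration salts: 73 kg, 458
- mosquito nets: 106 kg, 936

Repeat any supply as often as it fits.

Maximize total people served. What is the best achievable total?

By people served per kg: school kits 9.19, mosquito nets 8.83, infant formula 7.97, tarpaulins 7.77 lead.
A density-first pass picks school kits — 763 at 83 kg.
Dropping school kits frees 83 kg; slotting in mosquito nets (106 kg) lifts the total to 936 at 106 kg.
Every other selection either busts 106 kg or fails to beat 936.

936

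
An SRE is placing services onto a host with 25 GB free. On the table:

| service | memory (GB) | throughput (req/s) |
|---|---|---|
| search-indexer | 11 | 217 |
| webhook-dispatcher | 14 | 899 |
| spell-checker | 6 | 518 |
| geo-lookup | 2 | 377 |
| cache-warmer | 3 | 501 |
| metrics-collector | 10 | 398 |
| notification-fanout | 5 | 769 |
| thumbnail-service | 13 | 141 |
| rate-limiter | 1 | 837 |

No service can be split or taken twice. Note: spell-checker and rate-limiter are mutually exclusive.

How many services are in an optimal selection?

5

Optimal total is 3383.
One optimal bundle: webhook-dispatcher + geo-lookup + cache-warmer + notification-fanout + rate-limiter (25 GB).
All optima have 5 services.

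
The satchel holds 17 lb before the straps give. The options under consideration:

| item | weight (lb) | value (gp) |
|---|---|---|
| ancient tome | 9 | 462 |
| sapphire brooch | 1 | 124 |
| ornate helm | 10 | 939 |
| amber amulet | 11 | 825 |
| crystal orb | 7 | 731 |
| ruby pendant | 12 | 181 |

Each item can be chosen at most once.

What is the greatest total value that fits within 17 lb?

1670

Greedy by ratio would take ancient tome + sapphire brooch + crystal orb: 17 lb used, total 1317.
Replace ancient tome and sapphire brooch with ornate helm: the trade gains 353 net, giving 1670 at 17 lb.
Nothing else within 17 lb beats 1670.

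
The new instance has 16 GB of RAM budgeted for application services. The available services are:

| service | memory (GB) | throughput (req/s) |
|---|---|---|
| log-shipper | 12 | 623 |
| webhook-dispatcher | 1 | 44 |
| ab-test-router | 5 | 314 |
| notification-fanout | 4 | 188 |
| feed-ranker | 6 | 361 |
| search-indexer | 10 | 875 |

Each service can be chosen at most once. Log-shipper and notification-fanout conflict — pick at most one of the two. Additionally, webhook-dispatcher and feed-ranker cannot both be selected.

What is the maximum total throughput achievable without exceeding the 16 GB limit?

A density-first pass picks webhook-dispatcher + ab-test-router + search-indexer — 1233 at 16 GB.
Replace webhook-dispatcher and ab-test-router with feed-ranker: the trade gains 3 net, giving 1236 at 16 GB.
The closest alternative, webhook-dispatcher + ab-test-router + search-indexer, reaches only 1233.

1236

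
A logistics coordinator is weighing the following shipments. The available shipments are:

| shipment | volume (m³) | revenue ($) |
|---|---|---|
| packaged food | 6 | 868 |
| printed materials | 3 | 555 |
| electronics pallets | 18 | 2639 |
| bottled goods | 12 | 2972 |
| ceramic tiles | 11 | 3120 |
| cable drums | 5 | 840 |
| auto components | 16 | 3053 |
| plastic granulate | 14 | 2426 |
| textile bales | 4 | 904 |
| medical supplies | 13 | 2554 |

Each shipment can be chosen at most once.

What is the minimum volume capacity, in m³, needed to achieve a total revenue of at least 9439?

Minimise m³ subject to total revenue ≥ 9439.
bottled goods + ceramic tiles + textile bales + medical supplies reaches 9550 using 40 m³.
No combination under 40 m³ hits 9439.

40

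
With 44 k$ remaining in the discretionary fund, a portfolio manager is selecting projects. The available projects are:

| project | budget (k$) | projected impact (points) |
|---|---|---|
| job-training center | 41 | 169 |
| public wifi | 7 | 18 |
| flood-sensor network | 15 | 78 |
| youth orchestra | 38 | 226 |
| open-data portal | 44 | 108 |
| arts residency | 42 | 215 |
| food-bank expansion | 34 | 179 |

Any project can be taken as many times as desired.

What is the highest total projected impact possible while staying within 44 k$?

226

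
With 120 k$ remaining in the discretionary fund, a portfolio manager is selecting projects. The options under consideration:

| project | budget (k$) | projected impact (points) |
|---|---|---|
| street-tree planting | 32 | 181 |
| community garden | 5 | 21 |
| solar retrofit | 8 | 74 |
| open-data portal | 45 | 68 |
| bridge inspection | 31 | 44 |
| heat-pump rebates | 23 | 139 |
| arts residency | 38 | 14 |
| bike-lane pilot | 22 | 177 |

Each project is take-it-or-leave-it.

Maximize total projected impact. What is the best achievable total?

615

By projected impact per k$: solar retrofit 9.25, bike-lane pilot 8.05, heat-pump rebates 6.04 lead.
Greedy by ratio would take street-tree planting + community garden + solar retrofit + heat-pump rebates + bike-lane pilot: 90 k$ used, total 592.
Dropping community garden frees 5 k$; slotting in bridge inspection (31 k$) lifts the total to 615 at 116 k$.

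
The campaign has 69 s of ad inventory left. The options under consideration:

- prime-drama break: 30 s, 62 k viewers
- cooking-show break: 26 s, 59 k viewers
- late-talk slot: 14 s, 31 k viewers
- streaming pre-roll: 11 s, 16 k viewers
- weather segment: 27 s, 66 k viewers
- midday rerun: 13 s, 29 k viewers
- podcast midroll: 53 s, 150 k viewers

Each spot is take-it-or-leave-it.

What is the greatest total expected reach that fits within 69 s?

181

Greedy by ratio would take midday rerun + podcast midroll: 66 s used, total 179.
Replace midday rerun with late-talk slot: the trade gains 2 net, giving 181 at 67 s.
That's the maximum — no swap from here does better than 181.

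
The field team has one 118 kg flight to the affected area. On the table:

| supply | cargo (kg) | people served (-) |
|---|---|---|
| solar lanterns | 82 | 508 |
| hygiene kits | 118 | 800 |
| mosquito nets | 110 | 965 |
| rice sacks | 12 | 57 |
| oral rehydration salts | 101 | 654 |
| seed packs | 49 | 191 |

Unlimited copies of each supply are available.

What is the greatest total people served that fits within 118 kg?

965

By people served per kg: mosquito nets 8.77, hygiene kits 6.78, oral rehydration salts 6.48 lead.
Taking mosquito nets: 110 kg used, 965 in people served.
The spare 8 kg is too small for any remaining supply, and no exchange beats 965.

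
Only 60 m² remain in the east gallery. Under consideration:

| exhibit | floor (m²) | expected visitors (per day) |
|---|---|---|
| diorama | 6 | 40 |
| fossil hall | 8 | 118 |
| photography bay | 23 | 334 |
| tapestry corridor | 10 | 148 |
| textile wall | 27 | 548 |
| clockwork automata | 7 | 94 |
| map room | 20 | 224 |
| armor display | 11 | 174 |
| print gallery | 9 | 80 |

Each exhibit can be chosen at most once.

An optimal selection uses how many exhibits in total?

3

Best achievable expected visitors is 1030.
photography bay + tapestry corridor + textile wall hits 1030 at 60 m².
All optima have 3 exhibits.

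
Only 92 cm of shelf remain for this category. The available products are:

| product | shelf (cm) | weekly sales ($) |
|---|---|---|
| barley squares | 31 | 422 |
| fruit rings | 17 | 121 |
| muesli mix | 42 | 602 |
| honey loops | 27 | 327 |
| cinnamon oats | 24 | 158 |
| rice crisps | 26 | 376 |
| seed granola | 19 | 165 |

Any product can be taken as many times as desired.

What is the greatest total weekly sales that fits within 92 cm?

1220

By weekly sales per cm: rice crisps 14.46, muesli mix 14.33, barley squares 13.61, honey loops 12.11 lead.
Taking the top-ratio products first gives 3×rice crisps for 1128 (78 cm).
The 52 cm tied up in 2×rice crisps is better spent on 2×barley squares — total rises to 1220 (88 cm).
No other feasible combination exceeds 1220.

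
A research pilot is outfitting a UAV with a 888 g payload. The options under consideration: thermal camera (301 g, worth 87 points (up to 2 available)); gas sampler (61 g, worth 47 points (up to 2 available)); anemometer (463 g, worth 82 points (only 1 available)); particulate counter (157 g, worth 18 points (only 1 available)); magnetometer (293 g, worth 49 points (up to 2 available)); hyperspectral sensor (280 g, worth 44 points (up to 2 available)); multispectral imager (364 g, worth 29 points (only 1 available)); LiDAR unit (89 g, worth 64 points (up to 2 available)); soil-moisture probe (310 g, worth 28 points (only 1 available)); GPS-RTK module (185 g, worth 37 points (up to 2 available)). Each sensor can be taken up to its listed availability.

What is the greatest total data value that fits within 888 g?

353

Ranking by ratio (data value/g): gas sampler 0.77, LiDAR unit 0.72, thermal camera 0.29.
The ratio heuristic lands on thermal camera + 2×gas sampler + 2×LiDAR unit + GPS-RTK module (346) but leaves 102 g idle.
Replace GPS-RTK module with hyperspectral sensor: the trade gains 7 net, giving 353 at 881 g.
Every other selection either busts 888 g or exceeds an availability limit or fails to beat 353.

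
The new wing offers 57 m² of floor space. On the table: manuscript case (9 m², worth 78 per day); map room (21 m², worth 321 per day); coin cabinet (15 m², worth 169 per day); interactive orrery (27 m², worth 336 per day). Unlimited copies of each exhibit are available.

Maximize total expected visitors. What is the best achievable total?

Best packing: 2×map room + coin cabinet — 57 m², 811 total.

811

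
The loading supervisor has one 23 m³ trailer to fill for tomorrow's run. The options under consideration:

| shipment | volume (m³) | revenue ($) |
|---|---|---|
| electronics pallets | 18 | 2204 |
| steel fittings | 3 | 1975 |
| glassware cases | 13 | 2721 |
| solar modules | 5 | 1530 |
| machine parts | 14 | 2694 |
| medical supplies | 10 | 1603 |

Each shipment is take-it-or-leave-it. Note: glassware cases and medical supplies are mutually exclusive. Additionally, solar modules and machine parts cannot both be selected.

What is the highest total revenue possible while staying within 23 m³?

Steel fittings + glassware cases + solar modules uses 21 of the 23 m³ and totals 6226.
That's the maximum — no feasible swap from here does better than 6226.

6226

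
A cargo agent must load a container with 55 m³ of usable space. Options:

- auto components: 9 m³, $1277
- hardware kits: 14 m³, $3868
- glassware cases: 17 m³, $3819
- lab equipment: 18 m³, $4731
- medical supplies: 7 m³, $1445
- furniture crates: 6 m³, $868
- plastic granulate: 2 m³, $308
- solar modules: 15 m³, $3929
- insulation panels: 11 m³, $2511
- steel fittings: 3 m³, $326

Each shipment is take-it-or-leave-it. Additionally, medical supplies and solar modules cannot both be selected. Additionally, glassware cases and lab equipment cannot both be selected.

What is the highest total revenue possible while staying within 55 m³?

13704

Hardware kits + lab equipment + furniture crates + plastic granulate + solar modules uses 55 of the 55 m³ and totals 13704.
Nothing else feasible within 55 m³ beats 13704.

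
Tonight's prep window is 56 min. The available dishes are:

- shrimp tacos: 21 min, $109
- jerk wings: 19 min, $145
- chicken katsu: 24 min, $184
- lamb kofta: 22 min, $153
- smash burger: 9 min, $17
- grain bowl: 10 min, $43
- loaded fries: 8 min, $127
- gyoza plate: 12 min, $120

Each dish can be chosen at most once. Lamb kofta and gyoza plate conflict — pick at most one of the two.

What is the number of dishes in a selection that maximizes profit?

4

Optimal total is 474.
One optimal bundle: chicken katsu + grain bowl + loaded fries + gyoza plate (54 min).
All optima have 4 dishes.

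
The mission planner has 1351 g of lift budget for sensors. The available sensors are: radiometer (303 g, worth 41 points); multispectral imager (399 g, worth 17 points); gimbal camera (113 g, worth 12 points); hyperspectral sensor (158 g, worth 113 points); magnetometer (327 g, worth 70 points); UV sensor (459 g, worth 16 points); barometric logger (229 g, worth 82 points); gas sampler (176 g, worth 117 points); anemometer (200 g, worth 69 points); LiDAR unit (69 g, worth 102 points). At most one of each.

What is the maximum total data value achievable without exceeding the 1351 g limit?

Best packing: gimbal camera + hyperspectral sensor + magnetometer + barometric logger + gas sampler + anemometer + LiDAR unit — 1272 g, 565 total.

565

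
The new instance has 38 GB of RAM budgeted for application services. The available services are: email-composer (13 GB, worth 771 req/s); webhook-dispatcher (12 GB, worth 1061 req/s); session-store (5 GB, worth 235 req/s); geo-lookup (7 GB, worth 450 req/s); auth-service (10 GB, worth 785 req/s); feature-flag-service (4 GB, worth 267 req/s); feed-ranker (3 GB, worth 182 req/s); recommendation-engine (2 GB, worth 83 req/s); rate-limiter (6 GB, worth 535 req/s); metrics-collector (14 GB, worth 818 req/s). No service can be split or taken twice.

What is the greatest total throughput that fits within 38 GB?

3013

Ranking by ratio (throughput/GB): rate-limiter 89.17, webhook-dispatcher 88.42, auth-service 78.50.
Filling by ratio: webhook-dispatcher + auth-service + feature-flag-service + feed-ranker + recommendation-engine + rate-limiter for 2913, with 1 GB left unused.
Dropping feature-flag-service and recommendation-engine frees 6 GB; slotting in geo-lookup (7 GB) lifts the total to 3013 at 38 GB.
Runner-up webhook-dispatcher + geo-lookup + auth-service + recommendation-engine + rate-limiter tops out at 2914.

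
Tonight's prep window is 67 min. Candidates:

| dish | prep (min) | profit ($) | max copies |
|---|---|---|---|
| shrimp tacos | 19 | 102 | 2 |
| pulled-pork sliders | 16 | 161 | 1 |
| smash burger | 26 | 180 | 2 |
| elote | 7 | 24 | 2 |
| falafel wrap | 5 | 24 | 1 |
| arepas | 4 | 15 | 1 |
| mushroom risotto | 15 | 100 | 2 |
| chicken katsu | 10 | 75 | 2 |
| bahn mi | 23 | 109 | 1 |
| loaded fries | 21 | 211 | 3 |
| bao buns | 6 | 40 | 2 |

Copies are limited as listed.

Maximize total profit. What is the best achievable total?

648

The ratio heuristic lands on pulled-pork sliders + 2×loaded fries + bao buns (623) but leaves 3 min idle.
The 22 min tied up in pulled-pork sliders and bao buns is better spent on arepas + loaded fries — total rises to 648 (67 min).
No other feasible combination exceeds 648.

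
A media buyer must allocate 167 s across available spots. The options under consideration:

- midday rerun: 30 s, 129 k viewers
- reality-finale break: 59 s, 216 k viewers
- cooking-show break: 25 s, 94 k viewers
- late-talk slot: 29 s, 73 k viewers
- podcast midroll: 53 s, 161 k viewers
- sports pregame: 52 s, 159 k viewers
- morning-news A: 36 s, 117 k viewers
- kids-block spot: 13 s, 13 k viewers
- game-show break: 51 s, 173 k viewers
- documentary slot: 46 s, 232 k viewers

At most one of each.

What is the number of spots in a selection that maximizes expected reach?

The maximum expected reach within 167 s is 671.
For example midday rerun + reality-finale break + cooking-show break + documentary slot achieves it, using 160 s.
All optima have 4 spots.

4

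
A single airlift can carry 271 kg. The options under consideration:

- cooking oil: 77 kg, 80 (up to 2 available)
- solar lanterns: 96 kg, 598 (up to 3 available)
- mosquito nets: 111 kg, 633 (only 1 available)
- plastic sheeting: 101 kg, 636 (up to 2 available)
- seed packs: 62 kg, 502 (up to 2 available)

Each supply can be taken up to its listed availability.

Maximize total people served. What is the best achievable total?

Taking the top-ratio supplies first gives plastic sheeting + 2×seed packs for 1640 (225 kg).
Dropping seed packs frees 62 kg; slotting in plastic sheeting (101 kg) lifts the total to 1774 at 264 kg.
The spare 7 kg is too small for any remaining supply, and no exchange beats 1774.

1774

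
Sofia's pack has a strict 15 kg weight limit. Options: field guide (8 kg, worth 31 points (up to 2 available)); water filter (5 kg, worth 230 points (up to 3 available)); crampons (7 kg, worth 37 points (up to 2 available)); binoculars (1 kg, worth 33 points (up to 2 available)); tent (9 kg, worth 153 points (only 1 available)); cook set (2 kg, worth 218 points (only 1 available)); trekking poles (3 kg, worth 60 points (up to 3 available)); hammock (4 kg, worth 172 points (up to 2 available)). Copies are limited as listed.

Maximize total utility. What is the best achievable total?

792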